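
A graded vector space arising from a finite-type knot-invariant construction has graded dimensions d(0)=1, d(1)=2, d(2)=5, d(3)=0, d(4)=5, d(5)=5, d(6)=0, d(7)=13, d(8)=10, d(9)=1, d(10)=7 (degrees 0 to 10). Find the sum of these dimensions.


Total dimension = d(0) + d(1) + ... + d(10)
= 1 + 2 + 5 + 0 + 5 + 5 + 0 + 13 + 10 + 1 + 7
= 49

49


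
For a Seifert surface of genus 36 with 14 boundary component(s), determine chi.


chi = 2 - 2g - b
= 2 - 2*36 - 14
= 2 - 72 - 14 = -84

-84


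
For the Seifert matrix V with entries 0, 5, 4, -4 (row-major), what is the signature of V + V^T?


Step 1: V + V^T = [[0, 9], [9, -8]]
Step 2: trace = -8, det = -81
Step 3: Discriminant = (-8)^2 - 4*(-81) = 388
Step 4: Eigenvalues: 5.84886, -13.8489
Step 5: Signature = (# positive eigenvalues) - (# negative eigenvalues) = 0

0


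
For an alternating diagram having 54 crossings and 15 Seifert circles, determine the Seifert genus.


For alternating knots, g = (c - s + 1)/2.
= (54 - 15 + 1)/2
= 40/2 = 20

20


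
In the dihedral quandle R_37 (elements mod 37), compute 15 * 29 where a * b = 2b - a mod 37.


15 * 29 = 2*29 - 15 mod 37
= 58 - 15 mod 37
= 43 mod 37 = 6

6


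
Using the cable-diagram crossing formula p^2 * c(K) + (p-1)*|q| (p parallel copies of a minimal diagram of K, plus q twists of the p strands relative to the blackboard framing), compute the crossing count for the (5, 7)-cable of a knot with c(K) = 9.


Step 1: Each of the c(K) crossings of the companion diagram becomes p*p = p^2 crossings among the p parallel strands, and each of the |q| twists s_1 s_2 ... s_(p-1) adds (p-1) crossings.
  Crossings = p^2 * c(K) + (p-1)*|q|
Step 2: = 5^2 * 9 + (5-1)*7
Step 3: = 25*9 + 4*7
Step 4: = 225 + 28 = 253

253


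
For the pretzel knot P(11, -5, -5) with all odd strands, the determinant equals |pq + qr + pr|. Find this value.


Step 1: Compute pq + qr + pr.
pq = 11*(-5) = -55
qr = (-5)*(-5) = 25
pr = 11*(-5) = -55
pq + qr + pr = -55 + 25 + (-55) = -85
Step 2: Take absolute value.
det(P(11,-5,-5)) = |-85| = 85

85


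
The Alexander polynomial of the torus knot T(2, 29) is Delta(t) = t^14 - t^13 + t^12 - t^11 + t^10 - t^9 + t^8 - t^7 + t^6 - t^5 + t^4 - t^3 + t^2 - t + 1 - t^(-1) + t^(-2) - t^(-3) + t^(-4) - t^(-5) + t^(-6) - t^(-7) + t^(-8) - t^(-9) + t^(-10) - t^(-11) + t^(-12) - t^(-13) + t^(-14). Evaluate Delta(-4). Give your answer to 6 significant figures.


Substituting t = -4 into Delta(t) = t^14 - t^13 + t^12 - t^11 + t^10 - t^9 + t^8 - t^7 + t^6 - t^5 + t^4 - t^3 + t^2 - t + 1 - t^(-1) + t^(-2) - t^(-3) + t^(-4) - t^(-5) + t^(-6) - t^(-7) + t^(-8) - t^(-9) + t^(-10) - t^(-11) + t^(-12) - t^(-13) + t^(-14):
Term values: (268435456) + (67108864) + (16777216) + (4194304) + (1048576) + (262144) + (65536) + (16384) + (4096) + (1024) + (256) + (64) + (16) + (4) + (1) + (0.25) + (0.0625) + (0.015625) + (0.00390625) + (0.000976562) + (0.000244141) + (6.10352e-05) + (1.52588e-05) + (3.8147e-06) + (9.53674e-07) + (2.38419e-07) + (5.96046e-08) + (1.49012e-08) + (3.72529e-09)
Sum = 357913941.3
Rounded to 6 significant figures: 3.57914e+08

3.57914e+08


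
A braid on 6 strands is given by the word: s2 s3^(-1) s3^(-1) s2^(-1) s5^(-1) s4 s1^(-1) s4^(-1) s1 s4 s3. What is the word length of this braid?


The word length counts the number of generators (including inverses).
Listing each generator: s2, s3^(-1), s3^(-1), s2^(-1), s5^(-1), s4, s1^(-1), s4^(-1), s1, s4, s3
There are 11 generators in this braid word.

11


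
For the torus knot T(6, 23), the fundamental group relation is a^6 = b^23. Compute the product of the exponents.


The relation is a^6 = b^23.
Product of exponents = 6 * 23
= 138

138


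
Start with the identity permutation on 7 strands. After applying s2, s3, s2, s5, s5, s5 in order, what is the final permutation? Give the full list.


Starting with identity [1, 2, 3, 4, 5, 6, 7].
Apply generators in sequence:
  After s2: [1, 3, 2, 4, 5, 6, 7]
  After s3: [1, 3, 4, 2, 5, 6, 7]
  After s2: [1, 4, 3, 2, 5, 6, 7]
  After s5: [1, 4, 3, 2, 6, 5, 7]
  After s5: [1, 4, 3, 2, 5, 6, 7]
  After s5: [1, 4, 3, 2, 6, 5, 7]
Final permutation: [1, 4, 3, 2, 6, 5, 7]

[1, 4, 3, 2, 6, 5, 7]


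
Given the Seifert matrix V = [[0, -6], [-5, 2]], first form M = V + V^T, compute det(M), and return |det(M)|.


Step 1: Form V + V^T where V = [[0, -6], [-5, 2]]
  V^T = [[0, -5], [-6, 2]]
  V + V^T = [[0, -11], [-11, 4]]
Step 2: det(V + V^T) = 0*4 - (-11)*(-11)
  = 0 - 121 = -121
Step 3: Knot determinant = |det(V + V^T)| = |-121| = 121

121


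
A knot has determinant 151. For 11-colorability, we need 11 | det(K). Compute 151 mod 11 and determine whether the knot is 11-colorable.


Step 1: A knot is p-colorable if and only if p divides its determinant.
Step 2: Compute 151 mod 11.
151 = 13 * 11 + 8
Step 3: 151 mod 11 = 8
Step 4: The knot is 11-colorable: no

8


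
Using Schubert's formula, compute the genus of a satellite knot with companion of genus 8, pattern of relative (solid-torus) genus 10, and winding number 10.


Schubert: g(satellite) = g_rel(pattern) + |winding| * g(companion),
where g_rel(pattern) is the genus of the pattern relative to the solid torus.
= 10 + 10 * 8
= 10 + 80 = 90

90


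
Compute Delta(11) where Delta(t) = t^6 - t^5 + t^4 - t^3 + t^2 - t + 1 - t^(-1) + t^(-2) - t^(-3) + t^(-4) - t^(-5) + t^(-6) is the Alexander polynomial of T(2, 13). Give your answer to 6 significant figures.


Substituting t = 11 into Delta(t) = t^6 - t^5 + t^4 - t^3 + t^2 - t + 1 - t^(-1) + t^(-2) - t^(-3) + t^(-4) - t^(-5) + t^(-6):
Term values: (1771561) + (-161051) + (14641) + (-1331) + (121) + (-11) + (1) + (-0.0909091) + (0.00826446) + (-0.000751315) + (6.83013e-05) + (-6.20921e-06) + (5.64474e-07)
Sum = 1623930.917
Rounded to 6 significant figures: 1.62393e+06

1.62393e+06


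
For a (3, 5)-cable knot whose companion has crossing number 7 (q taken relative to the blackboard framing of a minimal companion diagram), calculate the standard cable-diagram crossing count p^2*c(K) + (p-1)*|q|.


Step 1: Each of the c(K) crossings of the companion diagram becomes p*p = p^2 crossings among the p parallel strands, and each of the |q| twists s_1 s_2 ... s_(p-1) adds (p-1) crossings.
  Crossings = p^2 * c(K) + (p-1)*|q|
Step 2: = 3^2 * 7 + (3-1)*5
Step 3: = 9*7 + 2*5
Step 4: = 63 + 10 = 73

73


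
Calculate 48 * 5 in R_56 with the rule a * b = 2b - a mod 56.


48 * 5 = 2*5 - 48 mod 56
= 10 - 48 mod 56
= -38 mod 56 = 18

18


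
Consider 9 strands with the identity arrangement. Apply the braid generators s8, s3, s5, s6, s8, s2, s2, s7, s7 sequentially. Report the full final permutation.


Starting with identity [1, 2, 3, 4, 5, 6, 7, 8, 9].
Apply generators in sequence:
  After s8: [1, 2, 3, 4, 5, 6, 7, 9, 8]
  After s3: [1, 2, 4, 3, 5, 6, 7, 9, 8]
  After s5: [1, 2, 4, 3, 6, 5, 7, 9, 8]
  After s6: [1, 2, 4, 3, 6, 7, 5, 9, 8]
  After s8: [1, 2, 4, 3, 6, 7, 5, 8, 9]
  After s2: [1, 4, 2, 3, 6, 7, 5, 8, 9]
  After s2: [1, 2, 4, 3, 6, 7, 5, 8, 9]
  After s7: [1, 2, 4, 3, 6, 7, 8, 5, 9]
  After s7: [1, 2, 4, 3, 6, 7, 5, 8, 9]
Final permutation: [1, 2, 4, 3, 6, 7, 5, 8, 9]

[1, 2, 4, 3, 6, 7, 5, 8, 9]


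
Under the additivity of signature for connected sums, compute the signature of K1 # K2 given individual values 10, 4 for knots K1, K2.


The signature is additive under connected sum.
signature(K1 # K2) = (10) + (4)
= 14

14


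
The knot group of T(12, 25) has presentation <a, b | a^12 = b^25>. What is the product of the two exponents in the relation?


The relation is a^12 = b^25.
Product of exponents = 12 * 25
= 300

300


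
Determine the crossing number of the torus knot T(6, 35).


For a torus knot T(p, q) with gcd(p,q)=1,
the crossing number is min(p*(q-1), q*(p-1)).
p*(q-1) = 6*34 = 204
q*(p-1) = 35*5 = 175
min(204, 175) = 175

175


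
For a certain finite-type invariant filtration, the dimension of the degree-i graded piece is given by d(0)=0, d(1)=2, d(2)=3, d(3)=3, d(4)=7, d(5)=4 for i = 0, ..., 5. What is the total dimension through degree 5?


Total dimension = d(0) + d(1) + ... + d(5)
= 0 + 2 + 3 + 3 + 7 + 4
= 19

19


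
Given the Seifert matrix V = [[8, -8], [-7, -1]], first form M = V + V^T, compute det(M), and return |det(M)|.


Step 1: Form V + V^T where V = [[8, -8], [-7, -1]]
  V^T = [[8, -7], [-8, -1]]
  V + V^T = [[16, -15], [-15, -2]]
Step 2: det(V + V^T) = 16*(-2) - (-15)*(-15)
  = -32 - 225 = -257
Step 3: Knot determinant = |det(V + V^T)| = |-257| = 257

257


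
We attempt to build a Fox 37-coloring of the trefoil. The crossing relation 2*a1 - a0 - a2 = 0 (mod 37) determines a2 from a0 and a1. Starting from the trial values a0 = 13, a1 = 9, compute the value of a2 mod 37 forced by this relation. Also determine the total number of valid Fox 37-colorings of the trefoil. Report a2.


Step 1: Apply the given crossing relation 2*a1 - a0 - a2 = 0 (mod 37).
  a2 = 2*a1 - a0 mod 37
  a2 = 2*9 - 13 mod 37
  a2 = 18 - 13 mod 37
  a2 = 5 mod 37 = 5
Step 2: The trefoil has determinant 3.
  Number of Fox p-colorings (p prime) is p^2 if p = 3, else p.
  Since 37 does not divide 3, only trivial (constant) colorings exist.
  (So the trial a0 = 13, a1 = 9 with a0 != a1 does NOT extend to a valid coloring of the whole trefoil: the other two crossing relations require 3*(a1 - a0) = 0 (mod 37), which fails.)
  Total colorings = 37
Step 3: a2 = 5, total Fox 37-colorings = 37

5


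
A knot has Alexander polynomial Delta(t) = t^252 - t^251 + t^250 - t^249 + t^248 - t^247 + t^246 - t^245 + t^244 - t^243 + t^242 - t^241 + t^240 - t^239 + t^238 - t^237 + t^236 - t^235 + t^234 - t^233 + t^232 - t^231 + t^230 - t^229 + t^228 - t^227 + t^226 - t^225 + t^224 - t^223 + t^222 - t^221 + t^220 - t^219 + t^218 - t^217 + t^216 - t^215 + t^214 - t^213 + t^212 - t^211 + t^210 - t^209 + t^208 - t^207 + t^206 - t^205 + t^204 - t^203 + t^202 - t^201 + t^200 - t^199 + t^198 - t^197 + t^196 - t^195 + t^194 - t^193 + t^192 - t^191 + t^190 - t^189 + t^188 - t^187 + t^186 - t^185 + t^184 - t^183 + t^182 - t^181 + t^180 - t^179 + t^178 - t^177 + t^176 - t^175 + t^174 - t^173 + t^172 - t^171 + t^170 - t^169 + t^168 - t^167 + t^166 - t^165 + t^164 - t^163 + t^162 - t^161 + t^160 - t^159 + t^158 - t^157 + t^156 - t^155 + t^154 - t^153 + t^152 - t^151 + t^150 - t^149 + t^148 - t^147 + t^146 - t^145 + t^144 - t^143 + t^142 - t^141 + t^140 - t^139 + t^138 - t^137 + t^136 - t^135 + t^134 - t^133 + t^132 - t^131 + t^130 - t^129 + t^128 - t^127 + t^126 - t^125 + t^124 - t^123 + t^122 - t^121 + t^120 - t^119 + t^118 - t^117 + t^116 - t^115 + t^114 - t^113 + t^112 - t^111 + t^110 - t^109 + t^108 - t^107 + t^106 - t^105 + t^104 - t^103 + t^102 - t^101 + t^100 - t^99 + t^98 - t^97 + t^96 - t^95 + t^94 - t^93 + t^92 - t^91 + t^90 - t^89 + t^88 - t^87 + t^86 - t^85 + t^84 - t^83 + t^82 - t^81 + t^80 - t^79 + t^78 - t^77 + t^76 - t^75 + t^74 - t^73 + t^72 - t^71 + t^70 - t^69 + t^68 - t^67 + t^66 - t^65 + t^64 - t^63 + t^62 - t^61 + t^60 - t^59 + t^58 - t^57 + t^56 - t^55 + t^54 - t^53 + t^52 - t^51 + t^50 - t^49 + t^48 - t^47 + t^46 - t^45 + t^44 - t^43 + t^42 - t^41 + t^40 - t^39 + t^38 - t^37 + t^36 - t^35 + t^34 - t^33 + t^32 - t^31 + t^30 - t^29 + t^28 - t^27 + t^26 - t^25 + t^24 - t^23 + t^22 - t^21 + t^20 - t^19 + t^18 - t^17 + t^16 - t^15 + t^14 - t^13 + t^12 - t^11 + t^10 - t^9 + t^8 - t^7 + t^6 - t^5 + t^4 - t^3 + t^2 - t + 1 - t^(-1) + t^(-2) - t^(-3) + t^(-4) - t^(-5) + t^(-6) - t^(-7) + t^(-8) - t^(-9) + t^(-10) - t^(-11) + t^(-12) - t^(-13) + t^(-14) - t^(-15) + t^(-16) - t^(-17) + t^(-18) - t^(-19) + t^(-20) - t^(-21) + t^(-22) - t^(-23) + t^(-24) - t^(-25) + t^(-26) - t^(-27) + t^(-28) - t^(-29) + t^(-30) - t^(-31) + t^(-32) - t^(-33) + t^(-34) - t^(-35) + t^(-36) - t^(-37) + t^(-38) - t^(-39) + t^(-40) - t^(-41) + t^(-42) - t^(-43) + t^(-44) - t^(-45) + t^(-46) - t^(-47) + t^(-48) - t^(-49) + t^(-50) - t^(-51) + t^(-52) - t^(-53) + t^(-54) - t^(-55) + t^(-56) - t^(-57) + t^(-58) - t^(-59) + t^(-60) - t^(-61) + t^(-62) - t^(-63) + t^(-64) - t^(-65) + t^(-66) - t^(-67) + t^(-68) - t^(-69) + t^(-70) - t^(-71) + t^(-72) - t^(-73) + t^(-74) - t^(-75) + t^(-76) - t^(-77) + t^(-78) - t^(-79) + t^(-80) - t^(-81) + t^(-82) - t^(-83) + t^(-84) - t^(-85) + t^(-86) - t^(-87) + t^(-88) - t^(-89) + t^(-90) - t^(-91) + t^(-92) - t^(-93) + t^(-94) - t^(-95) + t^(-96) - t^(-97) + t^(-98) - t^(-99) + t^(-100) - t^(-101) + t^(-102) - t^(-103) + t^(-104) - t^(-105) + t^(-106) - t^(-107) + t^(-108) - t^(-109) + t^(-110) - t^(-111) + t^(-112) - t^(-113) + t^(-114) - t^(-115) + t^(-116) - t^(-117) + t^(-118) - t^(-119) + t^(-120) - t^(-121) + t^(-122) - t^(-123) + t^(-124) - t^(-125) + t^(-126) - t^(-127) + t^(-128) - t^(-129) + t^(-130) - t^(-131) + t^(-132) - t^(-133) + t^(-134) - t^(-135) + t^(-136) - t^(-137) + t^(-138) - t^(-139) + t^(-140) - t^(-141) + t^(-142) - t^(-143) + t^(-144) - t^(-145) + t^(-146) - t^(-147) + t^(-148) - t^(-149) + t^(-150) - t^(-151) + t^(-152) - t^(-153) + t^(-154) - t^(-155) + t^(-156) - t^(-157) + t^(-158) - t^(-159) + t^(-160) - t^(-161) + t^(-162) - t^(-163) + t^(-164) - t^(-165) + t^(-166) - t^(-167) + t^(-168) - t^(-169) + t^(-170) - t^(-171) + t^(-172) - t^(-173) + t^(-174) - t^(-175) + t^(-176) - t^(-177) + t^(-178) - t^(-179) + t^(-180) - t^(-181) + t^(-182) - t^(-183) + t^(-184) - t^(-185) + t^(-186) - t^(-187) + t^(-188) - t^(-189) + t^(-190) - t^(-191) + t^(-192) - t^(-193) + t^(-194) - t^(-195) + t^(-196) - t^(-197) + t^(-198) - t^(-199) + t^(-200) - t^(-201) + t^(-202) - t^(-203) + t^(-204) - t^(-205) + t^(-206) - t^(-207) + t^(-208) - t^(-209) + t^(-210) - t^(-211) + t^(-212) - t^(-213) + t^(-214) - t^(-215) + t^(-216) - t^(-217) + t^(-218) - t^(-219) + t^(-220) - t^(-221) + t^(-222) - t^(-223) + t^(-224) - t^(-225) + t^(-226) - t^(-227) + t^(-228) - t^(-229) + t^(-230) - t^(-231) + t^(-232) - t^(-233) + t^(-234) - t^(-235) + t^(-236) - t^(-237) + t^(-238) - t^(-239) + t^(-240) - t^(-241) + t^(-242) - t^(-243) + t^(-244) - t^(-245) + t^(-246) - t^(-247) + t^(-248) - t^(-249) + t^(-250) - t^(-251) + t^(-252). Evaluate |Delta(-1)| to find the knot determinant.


Step 1: The polynomial has 505 terms with alternating signs, exponents from 252 down to -252.
Step 2: Substitute t = -1. The i-th term has coefficient (-1)^i and exponent (m-i),
  so its value is (-1)^i * (-1)^(m-i) = (-1)^m = 1 for every i.
Step 3: All 505 terms equal 1, so Delta(-1) = 505 * (1) = 505
Step 4: |Delta(-1)| = 505

505


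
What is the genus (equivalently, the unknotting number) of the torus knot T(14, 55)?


For a torus knot T(p,q), both the unknotting number and genus equal (p-1)(q-1)/2.
= (14-1)(55-1)/2
= 13*54/2
= 702/2 = 351

351


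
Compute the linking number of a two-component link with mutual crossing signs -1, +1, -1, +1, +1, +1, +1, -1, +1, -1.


Step 1: Count positive crossings: 6
Step 2: Count negative crossings: 4
Step 3: Sum of signs = 6 - 4 = 2
Step 4: Linking number = sum/2 = 2/2 = 1

1


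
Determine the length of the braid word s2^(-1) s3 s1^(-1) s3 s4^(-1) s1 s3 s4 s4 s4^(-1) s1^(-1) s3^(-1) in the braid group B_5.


The word length counts the number of generators (including inverses).
Listing each generator: s2^(-1), s3, s1^(-1), s3, s4^(-1), s1, s3, s4, s4, s4^(-1), s1^(-1), s3^(-1)
There are 12 generators in this braid word.

12


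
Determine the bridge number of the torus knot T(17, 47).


The bridge number of T(p,q) is min(p,q).
min(17, 47) = 17

17


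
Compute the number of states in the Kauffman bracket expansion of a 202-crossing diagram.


Each crossing contributes 2 choices (A-smoothing or B-smoothing).
Total states = 2^202 = 6427752177035961102167848369364650410088811975131171341205504

6427752177035961102167848369364650410088811975131171341205504


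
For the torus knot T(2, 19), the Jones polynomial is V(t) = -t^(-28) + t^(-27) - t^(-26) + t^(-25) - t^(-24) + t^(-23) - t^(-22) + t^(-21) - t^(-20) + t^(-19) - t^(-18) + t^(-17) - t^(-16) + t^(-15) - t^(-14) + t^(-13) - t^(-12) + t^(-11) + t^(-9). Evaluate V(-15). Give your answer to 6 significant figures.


Substituting t = -15 into V(t) = -t^(-28) + t^(-27) - t^(-26) + t^(-25) - t^(-24) + t^(-23) - t^(-22) + t^(-21) - t^(-20) + t^(-19) - t^(-18) + t^(-17) - t^(-16) + t^(-15) - t^(-14) + t^(-13) - t^(-12) + t^(-11) + t^(-9):
  (-)t^(-28) = -1.1734e-33
  (+)t^(-27) = -1.76009e-32
  (-)t^(-26) = -2.64014e-31
  (+)t^(-25) = -3.96021e-30
  (-)t^(-24) = -5.94032e-29
  (+)t^(-23) = -8.91048e-28
  (-)t^(-22) = -1.33657e-26
  (+)t^(-21) = -2.00486e-25
  (-)t^(-20) = -3.00729e-24
  (+)t^(-19) = -4.51093e-23
  (-)t^(-18) = -6.76639e-22
  (+)t^(-17) = -1.01496e-20
  (-)t^(-16) = -1.52244e-19
  (+)t^(-15) = -2.28366e-18
  (-)t^(-14) = -3.42549e-17
  (+)t^(-13) = -5.13823e-16
  (-)t^(-12) = -7.70735e-15
  (+)t^(-11) = -1.1561e-13
  (+)t^(-9) = -2.60123e-11
Sum = (-1.1734e-33) + (-1.76009e-32) + (-2.64014e-31) + (-3.96021e-30) + (-5.94032e-29) + (-8.91048e-28) + (-1.33657e-26) + (-2.00486e-25) + (-3.00729e-24) + (-4.51093e-23) + (-6.76639e-22) + (-1.01496e-20) + (-1.52244e-19) + (-2.28366e-18) + (-3.42549e-17) + (-5.13823e-16) + (-7.70735e-15) + (-1.1561e-13) + (-2.60123e-11)
= -2.613616294e-11
Rounded to 6 significant figures: -2.61362e-11

-2.61362e-11


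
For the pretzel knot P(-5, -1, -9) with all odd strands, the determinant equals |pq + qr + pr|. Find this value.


Step 1: Compute pq + qr + pr.
pq = (-5)*(-1) = 5
qr = (-1)*(-9) = 9
pr = (-5)*(-9) = 45
pq + qr + pr = 5 + 9 + 45 = 59
Step 2: Take absolute value.
det(P(-5,-1,-9)) = |59| = 59

59


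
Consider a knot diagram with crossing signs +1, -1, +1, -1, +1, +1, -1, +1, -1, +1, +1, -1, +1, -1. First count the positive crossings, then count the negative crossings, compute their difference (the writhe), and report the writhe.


Step 1: Count positive crossings (+1).
Positive crossings: 8
Step 2: Count negative crossings (-1).
Negative crossings: 6
Step 3: Writhe = (positive) - (negative)
w = 8 - 6 = 2
Step 4: |w| = 2, and w is positive

2


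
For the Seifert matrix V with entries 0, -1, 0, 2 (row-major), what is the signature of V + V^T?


Step 1: V + V^T = [[0, -1], [-1, 4]]
Step 2: trace = 4, det = -1
Step 3: Discriminant = 4^2 - 4*(-1) = 20
Step 4: Eigenvalues: 4.23607, -0.236068
Step 5: Signature = (# positive eigenvalues) - (# negative eigenvalues) = 0

0


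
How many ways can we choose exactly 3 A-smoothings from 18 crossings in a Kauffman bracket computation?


We choose which 3 of 18 crossings get A-smoothings.
C(18, 3) = 18! / (3! * 15!)
= 816

816


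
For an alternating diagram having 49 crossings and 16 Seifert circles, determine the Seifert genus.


For alternating knots, g = (c - s + 1)/2.
= (49 - 16 + 1)/2
= 34/2 = 17

17


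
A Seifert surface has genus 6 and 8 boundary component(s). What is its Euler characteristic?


chi = 2 - 2g - b
= 2 - 2*6 - 8
= 2 - 12 - 8 = -18

-18


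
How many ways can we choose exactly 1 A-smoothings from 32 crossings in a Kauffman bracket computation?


We choose which 1 of 32 crossings get A-smoothings.
C(32, 1) = 32! / (1! * 31!)
= 32

32


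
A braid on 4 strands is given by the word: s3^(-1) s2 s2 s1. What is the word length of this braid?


The word length counts the number of generators (including inverses).
Listing each generator: s3^(-1), s2, s2, s1
There are 4 generators in this braid word.

4


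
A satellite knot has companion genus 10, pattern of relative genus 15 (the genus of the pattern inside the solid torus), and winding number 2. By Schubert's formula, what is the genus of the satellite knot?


Schubert: g(satellite) = g_rel(pattern) + |winding| * g(companion),
where g_rel(pattern) is the genus of the pattern relative to the solid torus.
= 15 + 2 * 10
= 15 + 20 = 35

35


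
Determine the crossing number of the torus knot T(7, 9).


For a torus knot T(p, q) with gcd(p,q)=1,
the crossing number is min(p*(q-1), q*(p-1)).
p*(q-1) = 7*8 = 56
q*(p-1) = 9*6 = 54
min(56, 54) = 54

54


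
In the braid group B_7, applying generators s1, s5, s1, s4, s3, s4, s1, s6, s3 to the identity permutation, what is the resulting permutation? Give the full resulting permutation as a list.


Starting with identity [1, 2, 3, 4, 5, 6, 7].
Apply generators in sequence:
  After s1: [2, 1, 3, 4, 5, 6, 7]
  After s5: [2, 1, 3, 4, 6, 5, 7]
  After s1: [1, 2, 3, 4, 6, 5, 7]
  After s4: [1, 2, 3, 6, 4, 5, 7]
  After s3: [1, 2, 6, 3, 4, 5, 7]
  After s4: [1, 2, 6, 4, 3, 5, 7]
  After s1: [2, 1, 6, 4, 3, 5, 7]
  After s6: [2, 1, 6, 4, 3, 7, 5]
  After s3: [2, 1, 4, 6, 3, 7, 5]
Final permutation: [2, 1, 4, 6, 3, 7, 5]

[2, 1, 4, 6, 3, 7, 5]


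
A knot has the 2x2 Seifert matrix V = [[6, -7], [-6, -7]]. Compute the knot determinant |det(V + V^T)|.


Step 1: Form V + V^T where V = [[6, -7], [-6, -7]]
  V^T = [[6, -6], [-7, -7]]
  V + V^T = [[12, -13], [-13, -14]]
Step 2: det(V + V^T) = 12*(-14) - (-13)*(-13)
  = -168 - 169 = -337
Step 3: Knot determinant = |det(V + V^T)| = |-337| = 337

337


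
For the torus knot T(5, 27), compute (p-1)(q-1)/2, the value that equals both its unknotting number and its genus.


For a torus knot T(p,q), both the unknotting number and genus equal (p-1)(q-1)/2.
= (5-1)(27-1)/2
= 4*26/2
= 104/2 = 52

52


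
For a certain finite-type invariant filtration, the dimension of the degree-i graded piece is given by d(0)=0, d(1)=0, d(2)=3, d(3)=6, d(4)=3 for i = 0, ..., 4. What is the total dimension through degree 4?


Total dimension = d(0) + d(1) + ... + d(4)
= 0 + 0 + 3 + 6 + 3
= 12

12


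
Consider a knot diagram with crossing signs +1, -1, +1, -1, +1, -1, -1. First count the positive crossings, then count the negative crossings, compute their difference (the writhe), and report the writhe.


Step 1: Count positive crossings (+1).
Positive crossings: 3
Step 2: Count negative crossings (-1).
Negative crossings: 4
Step 3: Writhe = (positive) - (negative)
w = 3 - 4 = -1
Step 4: |w| = 1, and w is negative

-1


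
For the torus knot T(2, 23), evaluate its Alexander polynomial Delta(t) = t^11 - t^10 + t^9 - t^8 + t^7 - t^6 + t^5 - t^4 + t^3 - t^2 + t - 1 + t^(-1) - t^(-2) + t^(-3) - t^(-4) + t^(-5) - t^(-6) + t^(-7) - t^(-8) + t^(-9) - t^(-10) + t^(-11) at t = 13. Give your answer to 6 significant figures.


Substituting t = 13 into Delta(t) = t^11 - t^10 + t^9 - t^8 + t^7 - t^6 + t^5 - t^4 + t^3 - t^2 + t - 1 + t^(-1) - t^(-2) + t^(-3) - t^(-4) + t^(-5) - t^(-6) + t^(-7) - t^(-8) + t^(-9) - t^(-10) + t^(-11):
Term values: (1792160394037) + (-137858491849) + (10604499373) + (-815730721) + (62748517) + (-4826809) + (371293) + (-28561) + (2197) + (-169) + (13) + (-1) + (0.0769231) + (-0.00591716) + (0.000455166) + (-3.50128e-05) + (2.69329e-06) + (-2.07176e-07) + (1.59366e-08) + (-1.22589e-09) + (9.42996e-11) + (-7.25382e-12) + (5.57986e-13)
Sum = 1.664148937e+12
Rounded to 6 significant figures: 1.66415e+12

1.66415e+12


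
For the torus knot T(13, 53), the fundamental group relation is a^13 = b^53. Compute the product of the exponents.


The relation is a^13 = b^53.
Product of exponents = 13 * 53
= 689

689


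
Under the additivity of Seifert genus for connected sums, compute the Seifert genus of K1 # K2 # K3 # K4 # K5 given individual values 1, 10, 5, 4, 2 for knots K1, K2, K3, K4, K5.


The Seifert genus is additive under connected sum.
Seifert genus(K1 # K2 # K3 # K4 # K5) = (1) + (10) + (5) + (4) + (2)
= 22

22


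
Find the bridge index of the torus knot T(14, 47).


The bridge number of T(p,q) is min(p,q).
min(14, 47) = 14

14


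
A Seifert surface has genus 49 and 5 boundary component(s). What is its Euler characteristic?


chi = 2 - 2g - b
= 2 - 2*49 - 5
= 2 - 98 - 5 = -101

-101


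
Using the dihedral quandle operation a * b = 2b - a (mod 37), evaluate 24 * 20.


24 * 20 = 2*20 - 24 mod 37
= 40 - 24 mod 37
= 16 mod 37 = 16

16


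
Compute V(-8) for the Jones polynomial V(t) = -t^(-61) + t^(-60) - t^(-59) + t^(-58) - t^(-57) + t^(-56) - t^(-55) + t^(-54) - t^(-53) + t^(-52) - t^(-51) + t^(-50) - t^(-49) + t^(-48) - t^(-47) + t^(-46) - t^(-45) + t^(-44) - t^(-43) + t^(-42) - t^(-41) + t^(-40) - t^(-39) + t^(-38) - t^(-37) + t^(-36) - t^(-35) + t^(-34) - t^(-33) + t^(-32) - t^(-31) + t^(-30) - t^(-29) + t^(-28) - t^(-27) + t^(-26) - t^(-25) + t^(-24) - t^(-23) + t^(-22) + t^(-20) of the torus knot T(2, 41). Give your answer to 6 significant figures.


Substituting t = -8 into V(t) = -t^(-61) + t^(-60) - t^(-59) + t^(-58) - t^(-57) + t^(-56) - t^(-55) + t^(-54) - t^(-53) + t^(-52) - t^(-51) + t^(-50) - t^(-49) + t^(-48) - t^(-47) + t^(-46) - t^(-45) + t^(-44) - t^(-43) + t^(-42) - t^(-41) + t^(-40) - t^(-39) + t^(-38) - t^(-37) + t^(-36) - t^(-35) + t^(-34) - t^(-33) + t^(-32) - t^(-31) + t^(-30) - t^(-29) + t^(-28) - t^(-27) + t^(-26) - t^(-25) + t^(-24) - t^(-23) + t^(-22) + t^(-20):
  (-)t^(-61) = 8.15663e-56
  (+)t^(-60) = 6.5253e-55
  (-)t^(-59) = 5.22024e-54
  (+)t^(-58) = 4.17619e-53
  (-)t^(-57) = 3.34096e-52
  (+)t^(-56) = 2.67276e-51
  (-)t^(-55) = 2.13821e-50
  (+)t^(-54) = 1.71057e-49
  (-)t^(-53) = 1.36846e-48
  (+)t^(-52) = 1.09476e-47
  (-)t^(-51) = 8.75812e-47
  (+)t^(-50) = 7.00649e-46
  (-)t^(-49) = 5.60519e-45
  (+)t^(-48) = 4.48416e-44
  (-)t^(-47) = 3.58732e-43
  (+)t^(-46) = 2.86986e-42
  (-)t^(-45) = 2.29589e-41
  (+)t^(-44) = 1.83671e-40
  (-)t^(-43) = 1.46937e-39
  (+)t^(-42) = 1.17549e-38
  (-)t^(-41) = 9.40395e-38
  (+)t^(-40) = 7.52316e-37
  (-)t^(-39) = 6.01853e-36
  (+)t^(-38) = 4.81482e-35
  (-)t^(-37) = 3.85186e-34
  (+)t^(-36) = 3.08149e-33
  (-)t^(-35) = 2.46519e-32
  (+)t^(-34) = 1.97215e-31
  (-)t^(-33) = 1.57772e-30
  (+)t^(-32) = 1.26218e-29
  (-)t^(-31) = 1.00974e-28
  (+)t^(-30) = 8.07794e-28
  (-)t^(-29) = 6.46235e-27
  (+)t^(-28) = 5.16988e-26
  (-)t^(-27) = 4.1359e-25
  (+)t^(-26) = 3.30872e-24
  (-)t^(-25) = 2.64698e-23
  (+)t^(-24) = 2.11758e-22
  (-)t^(-23) = 1.69407e-21
  (+)t^(-22) = 1.35525e-20
  (+)t^(-20) = 8.67362e-19
Sum = (8.15663e-56) + (6.5253e-55) + (5.22024e-54) + (4.17619e-53) + (3.34096e-52) + (2.67276e-51) + (2.13821e-50) + (1.71057e-49) + (1.36846e-48) + (1.09476e-47) + (8.75812e-47) + (7.00649e-46) + (5.60519e-45) + (4.48416e-44) + (3.58732e-43) + (2.86986e-42) + (2.29589e-41) + (1.83671e-40) + (1.46937e-39) + (1.17549e-38) + (9.40395e-38) + (7.52316e-37) + (6.01853e-36) + (4.81482e-35) + (3.85186e-34) + (3.08149e-33) + (2.46519e-32) + (1.97215e-31) + (1.57772e-30) + (1.26218e-29) + (1.00974e-28) + (8.07794e-28) + (6.46235e-27) + (5.16988e-26) + (4.1359e-25) + (3.30872e-24) + (2.64698e-23) + (2.11758e-22) + (1.69407e-21) + (1.35525e-20) + (8.67362e-19)
= 8.828503405e-19
Rounded to 6 significant figures: 8.8285e-19

8.8285e-19


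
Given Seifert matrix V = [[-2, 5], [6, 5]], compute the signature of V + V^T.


Step 1: V + V^T = [[-4, 11], [11, 10]]
Step 2: trace = 6, det = -161
Step 3: Discriminant = 6^2 - 4*(-161) = 680
Step 4: Eigenvalues: 16.0384, -10.0384
Step 5: Signature = (# positive eigenvalues) - (# negative eigenvalues) = 0

0


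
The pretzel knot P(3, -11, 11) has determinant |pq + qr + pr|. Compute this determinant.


Step 1: Compute pq + qr + pr.
pq = 3*(-11) = -33
qr = (-11)*11 = -121
pr = 3*11 = 33
pq + qr + pr = -33 + (-121) + 33 = -121
Step 2: Take absolute value.
det(P(3,-11,11)) = |-121| = 121

121


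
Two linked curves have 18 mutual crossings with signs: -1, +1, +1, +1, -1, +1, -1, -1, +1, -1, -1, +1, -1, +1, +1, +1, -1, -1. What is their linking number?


Step 1: Count positive crossings: 9
Step 2: Count negative crossings: 9
Step 3: Sum of signs = 9 - 9 = 0
Step 4: Linking number = sum/2 = 0/2 = 0

0


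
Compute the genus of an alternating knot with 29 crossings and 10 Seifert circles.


For alternating knots, g = (c - s + 1)/2.
= (29 - 10 + 1)/2
= 20/2 = 10

10


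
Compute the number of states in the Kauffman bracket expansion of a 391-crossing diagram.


Each crossing contributes 2 choices (A-smoothing or B-smoothing).
Total states = 2^391 = 5043456793138493339171717132818382567050206626619577173497381555743452386751642958261026080625269202023248382759272448

5043456793138493339171717132818382567050206626619577173497381555743452386751642958261026080625269202023248382759272448


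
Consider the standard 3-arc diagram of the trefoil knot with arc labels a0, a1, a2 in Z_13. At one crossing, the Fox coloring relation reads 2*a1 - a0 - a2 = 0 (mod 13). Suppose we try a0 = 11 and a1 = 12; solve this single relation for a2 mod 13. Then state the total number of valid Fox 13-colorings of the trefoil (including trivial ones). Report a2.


Step 1: Apply the given crossing relation 2*a1 - a0 - a2 = 0 (mod 13).
  a2 = 2*a1 - a0 mod 13
  a2 = 2*12 - 11 mod 13
  a2 = 24 - 11 mod 13
  a2 = 13 mod 13 = 0
Step 2: The trefoil has determinant 3.
  Number of Fox p-colorings (p prime) is p^2 if p = 3, else p.
  Since 13 does not divide 3, only trivial (constant) colorings exist.
  (So the trial a0 = 11, a1 = 12 with a0 != a1 does NOT extend to a valid coloring of the whole trefoil: the other two crossing relations require 3*(a1 - a0) = 0 (mod 13), which fails.)
  Total colorings = 13
Step 3: a2 = 0, total Fox 13-colorings = 13

0


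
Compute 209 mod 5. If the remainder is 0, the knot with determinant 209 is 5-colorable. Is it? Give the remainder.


Step 1: A knot is p-colorable if and only if p divides its determinant.
Step 2: Compute 209 mod 5.
209 = 41 * 5 + 4
Step 3: 209 mod 5 = 4
Step 4: The knot is 5-colorable: no

4


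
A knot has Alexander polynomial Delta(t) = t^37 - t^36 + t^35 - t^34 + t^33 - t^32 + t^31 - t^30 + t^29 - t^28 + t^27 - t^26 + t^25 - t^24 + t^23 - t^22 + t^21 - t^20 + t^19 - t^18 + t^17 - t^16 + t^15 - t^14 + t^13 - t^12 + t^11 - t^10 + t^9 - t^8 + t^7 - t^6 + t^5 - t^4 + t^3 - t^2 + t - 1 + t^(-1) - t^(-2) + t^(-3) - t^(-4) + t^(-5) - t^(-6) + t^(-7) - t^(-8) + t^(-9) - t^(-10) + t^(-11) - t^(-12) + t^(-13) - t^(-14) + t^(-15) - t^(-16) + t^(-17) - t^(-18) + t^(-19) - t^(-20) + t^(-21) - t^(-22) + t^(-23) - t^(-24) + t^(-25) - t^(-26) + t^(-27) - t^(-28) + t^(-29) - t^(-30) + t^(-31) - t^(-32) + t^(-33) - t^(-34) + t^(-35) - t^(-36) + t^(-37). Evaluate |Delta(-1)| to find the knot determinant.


Step 1: The polynomial has 75 terms with alternating signs, exponents from 37 down to -37.
Step 2: Substitute t = -1. The i-th term has coefficient (-1)^i and exponent (m-i),
  so its value is (-1)^i * (-1)^(m-i) = (-1)^m = -1 for every i.
Step 3: All 75 terms equal -1, so Delta(-1) = 75 * (-1) = -75
Step 4: |Delta(-1)| = 75

75


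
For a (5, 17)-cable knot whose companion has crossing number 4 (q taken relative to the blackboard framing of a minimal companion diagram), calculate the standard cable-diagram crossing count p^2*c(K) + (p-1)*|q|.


Step 1: Each of the c(K) crossings of the companion diagram becomes p*p = p^2 crossings among the p parallel strands, and each of the |q| twists s_1 s_2 ... s_(p-1) adds (p-1) crossings.
  Crossings = p^2 * c(K) + (p-1)*|q|
Step 2: = 5^2 * 4 + (5-1)*17
Step 3: = 25*4 + 4*17
Step 4: = 100 + 68 = 168

168


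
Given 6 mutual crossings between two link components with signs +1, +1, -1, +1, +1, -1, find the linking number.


Step 1: Count positive crossings: 4
Step 2: Count negative crossings: 2
Step 3: Sum of signs = 4 - 2 = 2
Step 4: Linking number = sum/2 = 2/2 = 1

1


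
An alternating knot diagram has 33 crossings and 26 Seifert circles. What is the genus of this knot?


For alternating knots, g = (c - s + 1)/2.
= (33 - 26 + 1)/2
= 8/2 = 4

4


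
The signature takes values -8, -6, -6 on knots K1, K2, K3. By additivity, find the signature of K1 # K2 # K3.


The signature is additive under connected sum.
signature(K1 # K2 # K3) = (-8) + (-6) + (-6)
= -20

-20


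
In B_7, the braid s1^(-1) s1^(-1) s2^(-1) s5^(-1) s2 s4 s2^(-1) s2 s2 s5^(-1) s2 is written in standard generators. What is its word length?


The word length counts the number of generators (including inverses).
Listing each generator: s1^(-1), s1^(-1), s2^(-1), s5^(-1), s2, s4, s2^(-1), s2, s2, s5^(-1), s2
There are 11 generators in this braid word.

11


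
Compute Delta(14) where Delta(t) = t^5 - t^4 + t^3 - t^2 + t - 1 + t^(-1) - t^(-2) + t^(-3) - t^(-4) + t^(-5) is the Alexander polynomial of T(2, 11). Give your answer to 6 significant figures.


Substituting t = 14 into Delta(t) = t^5 - t^4 + t^3 - t^2 + t - 1 + t^(-1) - t^(-2) + t^(-3) - t^(-4) + t^(-5):
Term values: (537824) + (-38416) + (2744) + (-196) + (14) + (-1) + (0.0714286) + (-0.00510204) + (0.000364431) + (-2.60308e-05) + (1.85934e-06)
Sum = 501969.0667
Rounded to 6 significant figures: 501969

501969


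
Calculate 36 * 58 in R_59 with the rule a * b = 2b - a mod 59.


36 * 58 = 2*58 - 36 mod 59
= 116 - 36 mod 59
= 80 mod 59 = 21

21


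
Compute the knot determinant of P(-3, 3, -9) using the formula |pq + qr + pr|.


Step 1: Compute pq + qr + pr.
pq = (-3)*3 = -9
qr = 3*(-9) = -27
pr = (-3)*(-9) = 27
pq + qr + pr = -9 + (-27) + 27 = -9
Step 2: Take absolute value.
det(P(-3,3,-9)) = |-9| = 9

9


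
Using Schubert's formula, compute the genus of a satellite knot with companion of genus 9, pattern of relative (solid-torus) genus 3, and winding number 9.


Schubert: g(satellite) = g_rel(pattern) + |winding| * g(companion),
where g_rel(pattern) is the genus of the pattern relative to the solid torus.
= 3 + 9 * 9
= 3 + 81 = 84

84


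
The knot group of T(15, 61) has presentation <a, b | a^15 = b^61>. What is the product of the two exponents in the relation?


The relation is a^15 = b^61.
Product of exponents = 15 * 61
= 915

915


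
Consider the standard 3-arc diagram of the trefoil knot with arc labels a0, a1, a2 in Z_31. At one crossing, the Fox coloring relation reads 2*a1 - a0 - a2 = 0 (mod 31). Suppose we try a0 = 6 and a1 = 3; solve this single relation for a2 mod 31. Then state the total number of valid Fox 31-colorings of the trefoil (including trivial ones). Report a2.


Step 1: Apply the given crossing relation 2*a1 - a0 - a2 = 0 (mod 31).
  a2 = 2*a1 - a0 mod 31
  a2 = 2*3 - 6 mod 31
  a2 = 6 - 6 mod 31
  a2 = 0 mod 31 = 0
Step 2: The trefoil has determinant 3.
  Number of Fox p-colorings (p prime) is p^2 if p = 3, else p.
  Since 31 does not divide 3, only trivial (constant) colorings exist.
  (So the trial a0 = 6, a1 = 3 with a0 != a1 does NOT extend to a valid coloring of the whole trefoil: the other two crossing relations require 3*(a1 - a0) = 0 (mod 31), which fails.)
  Total colorings = 31
Step 3: a2 = 0, total Fox 31-colorings = 31

0


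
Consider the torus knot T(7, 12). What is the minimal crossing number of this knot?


For a torus knot T(p, q) with gcd(p,q)=1,
the crossing number is min(p*(q-1), q*(p-1)).
p*(q-1) = 7*11 = 77
q*(p-1) = 12*6 = 72
min(77, 72) = 72

72


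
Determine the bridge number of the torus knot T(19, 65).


The bridge number of T(p,q) is min(p,q).
min(19, 65) = 19

19


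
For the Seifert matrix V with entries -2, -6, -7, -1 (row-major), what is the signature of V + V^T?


Step 1: V + V^T = [[-4, -13], [-13, -2]]
Step 2: trace = -6, det = -161
Step 3: Discriminant = (-6)^2 - 4*(-161) = 680
Step 4: Eigenvalues: 10.0384, -16.0384
Step 5: Signature = (# positive eigenvalues) - (# negative eigenvalues) = 0

0


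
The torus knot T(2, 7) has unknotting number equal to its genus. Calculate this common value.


For a torus knot T(p,q), both the unknotting number and genus equal (p-1)(q-1)/2.
= (2-1)(7-1)/2
= 1*6/2
= 6/2 = 3

3


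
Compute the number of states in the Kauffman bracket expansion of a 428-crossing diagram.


Each crossing contributes 2 choices (A-smoothing or B-smoothing).
Total states = 2^428 = 693167423530203714894603546035770925859109268843954143792619895153655326951406405759993601526034894524347802740350892957243539456

693167423530203714894603546035770925859109268843954143792619895153655326951406405759993601526034894524347802740350892957243539456


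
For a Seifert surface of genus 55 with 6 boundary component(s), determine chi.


chi = 2 - 2g - b
= 2 - 2*55 - 6
= 2 - 110 - 6 = -114

-114


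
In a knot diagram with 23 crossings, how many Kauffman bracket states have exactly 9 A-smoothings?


We choose which 9 of 23 crossings get A-smoothings.
C(23, 9) = 23! / (9! * 14!)
= 817190

817190


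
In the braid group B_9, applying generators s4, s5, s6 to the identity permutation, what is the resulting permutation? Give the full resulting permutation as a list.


Starting with identity [1, 2, 3, 4, 5, 6, 7, 8, 9].
Apply generators in sequence:
  After s4: [1, 2, 3, 5, 4, 6, 7, 8, 9]
  After s5: [1, 2, 3, 5, 6, 4, 7, 8, 9]
  After s6: [1, 2, 3, 5, 6, 7, 4, 8, 9]
Final permutation: [1, 2, 3, 5, 6, 7, 4, 8, 9]

[1, 2, 3, 5, 6, 7, 4, 8, 9]


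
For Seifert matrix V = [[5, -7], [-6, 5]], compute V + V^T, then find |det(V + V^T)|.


Step 1: Form V + V^T where V = [[5, -7], [-6, 5]]
  V^T = [[5, -6], [-7, 5]]
  V + V^T = [[10, -13], [-13, 10]]
Step 2: det(V + V^T) = 10*10 - (-13)*(-13)
  = 100 - 169 = -69
Step 3: Knot determinant = |det(V + V^T)| = |-69| = 69

69


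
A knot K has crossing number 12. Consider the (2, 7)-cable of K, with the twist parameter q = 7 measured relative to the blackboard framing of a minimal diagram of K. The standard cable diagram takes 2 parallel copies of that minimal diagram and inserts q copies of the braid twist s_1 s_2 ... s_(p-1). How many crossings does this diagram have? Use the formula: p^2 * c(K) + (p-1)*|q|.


Step 1: Each of the c(K) crossings of the companion diagram becomes p*p = p^2 crossings among the p parallel strands, and each of the |q| twists s_1 s_2 ... s_(p-1) adds (p-1) crossings.
  Crossings = p^2 * c(K) + (p-1)*|q|
Step 2: = 2^2 * 12 + (2-1)*7
Step 3: = 4*12 + 1*7
Step 4: = 48 + 7 = 55

55


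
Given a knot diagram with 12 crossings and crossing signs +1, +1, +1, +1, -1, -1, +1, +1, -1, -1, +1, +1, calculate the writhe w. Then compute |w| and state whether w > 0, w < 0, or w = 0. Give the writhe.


Step 1: Count positive crossings (+1).
Positive crossings: 8
Step 2: Count negative crossings (-1).
Negative crossings: 4
Step 3: Writhe = (positive) - (negative)
w = 8 - 4 = 4
Step 4: |w| = 4, and w is positive

4


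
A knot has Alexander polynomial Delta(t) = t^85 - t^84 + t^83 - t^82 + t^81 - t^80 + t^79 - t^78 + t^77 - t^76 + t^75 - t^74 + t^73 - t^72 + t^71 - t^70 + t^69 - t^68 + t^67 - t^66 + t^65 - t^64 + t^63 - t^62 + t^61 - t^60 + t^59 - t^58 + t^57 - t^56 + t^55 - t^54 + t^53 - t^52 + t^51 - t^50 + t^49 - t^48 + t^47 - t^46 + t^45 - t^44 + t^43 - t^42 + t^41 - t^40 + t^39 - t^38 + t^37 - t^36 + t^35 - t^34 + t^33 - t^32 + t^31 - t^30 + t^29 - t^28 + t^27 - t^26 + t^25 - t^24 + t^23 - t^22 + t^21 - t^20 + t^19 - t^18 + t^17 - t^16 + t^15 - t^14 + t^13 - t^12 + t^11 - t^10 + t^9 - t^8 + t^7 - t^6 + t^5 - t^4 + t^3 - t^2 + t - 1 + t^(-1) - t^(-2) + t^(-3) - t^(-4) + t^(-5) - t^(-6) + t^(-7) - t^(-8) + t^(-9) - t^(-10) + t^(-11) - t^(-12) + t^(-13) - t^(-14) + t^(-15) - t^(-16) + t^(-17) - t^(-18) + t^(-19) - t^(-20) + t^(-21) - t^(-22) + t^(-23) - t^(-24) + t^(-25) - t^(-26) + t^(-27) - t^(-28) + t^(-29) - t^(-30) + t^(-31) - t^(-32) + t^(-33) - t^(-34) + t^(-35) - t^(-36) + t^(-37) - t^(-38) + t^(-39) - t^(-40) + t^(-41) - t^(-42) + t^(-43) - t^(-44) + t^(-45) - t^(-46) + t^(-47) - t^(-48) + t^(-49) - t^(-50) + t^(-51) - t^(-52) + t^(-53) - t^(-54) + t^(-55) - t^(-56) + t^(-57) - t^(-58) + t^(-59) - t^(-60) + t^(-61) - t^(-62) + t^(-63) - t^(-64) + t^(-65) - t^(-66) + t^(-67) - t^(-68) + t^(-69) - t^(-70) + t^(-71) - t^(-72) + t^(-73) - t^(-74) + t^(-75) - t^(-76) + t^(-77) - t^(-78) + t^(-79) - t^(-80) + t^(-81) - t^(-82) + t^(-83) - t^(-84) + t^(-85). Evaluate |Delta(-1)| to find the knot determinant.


Step 1: The polynomial has 171 terms with alternating signs, exponents from 85 down to -85.
Step 2: Substitute t = -1. The i-th term has coefficient (-1)^i and exponent (m-i),
  so its value is (-1)^i * (-1)^(m-i) = (-1)^m = -1 for every i.
Step 3: All 171 terms equal -1, so Delta(-1) = 171 * (-1) = -171
Step 4: |Delta(-1)| = 171

171


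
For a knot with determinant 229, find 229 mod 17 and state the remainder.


Step 1: A knot is p-colorable if and only if p divides its determinant.
Step 2: Compute 229 mod 17.
229 = 13 * 17 + 8
Step 3: 229 mod 17 = 8
Step 4: The knot is 17-colorable: no

8
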